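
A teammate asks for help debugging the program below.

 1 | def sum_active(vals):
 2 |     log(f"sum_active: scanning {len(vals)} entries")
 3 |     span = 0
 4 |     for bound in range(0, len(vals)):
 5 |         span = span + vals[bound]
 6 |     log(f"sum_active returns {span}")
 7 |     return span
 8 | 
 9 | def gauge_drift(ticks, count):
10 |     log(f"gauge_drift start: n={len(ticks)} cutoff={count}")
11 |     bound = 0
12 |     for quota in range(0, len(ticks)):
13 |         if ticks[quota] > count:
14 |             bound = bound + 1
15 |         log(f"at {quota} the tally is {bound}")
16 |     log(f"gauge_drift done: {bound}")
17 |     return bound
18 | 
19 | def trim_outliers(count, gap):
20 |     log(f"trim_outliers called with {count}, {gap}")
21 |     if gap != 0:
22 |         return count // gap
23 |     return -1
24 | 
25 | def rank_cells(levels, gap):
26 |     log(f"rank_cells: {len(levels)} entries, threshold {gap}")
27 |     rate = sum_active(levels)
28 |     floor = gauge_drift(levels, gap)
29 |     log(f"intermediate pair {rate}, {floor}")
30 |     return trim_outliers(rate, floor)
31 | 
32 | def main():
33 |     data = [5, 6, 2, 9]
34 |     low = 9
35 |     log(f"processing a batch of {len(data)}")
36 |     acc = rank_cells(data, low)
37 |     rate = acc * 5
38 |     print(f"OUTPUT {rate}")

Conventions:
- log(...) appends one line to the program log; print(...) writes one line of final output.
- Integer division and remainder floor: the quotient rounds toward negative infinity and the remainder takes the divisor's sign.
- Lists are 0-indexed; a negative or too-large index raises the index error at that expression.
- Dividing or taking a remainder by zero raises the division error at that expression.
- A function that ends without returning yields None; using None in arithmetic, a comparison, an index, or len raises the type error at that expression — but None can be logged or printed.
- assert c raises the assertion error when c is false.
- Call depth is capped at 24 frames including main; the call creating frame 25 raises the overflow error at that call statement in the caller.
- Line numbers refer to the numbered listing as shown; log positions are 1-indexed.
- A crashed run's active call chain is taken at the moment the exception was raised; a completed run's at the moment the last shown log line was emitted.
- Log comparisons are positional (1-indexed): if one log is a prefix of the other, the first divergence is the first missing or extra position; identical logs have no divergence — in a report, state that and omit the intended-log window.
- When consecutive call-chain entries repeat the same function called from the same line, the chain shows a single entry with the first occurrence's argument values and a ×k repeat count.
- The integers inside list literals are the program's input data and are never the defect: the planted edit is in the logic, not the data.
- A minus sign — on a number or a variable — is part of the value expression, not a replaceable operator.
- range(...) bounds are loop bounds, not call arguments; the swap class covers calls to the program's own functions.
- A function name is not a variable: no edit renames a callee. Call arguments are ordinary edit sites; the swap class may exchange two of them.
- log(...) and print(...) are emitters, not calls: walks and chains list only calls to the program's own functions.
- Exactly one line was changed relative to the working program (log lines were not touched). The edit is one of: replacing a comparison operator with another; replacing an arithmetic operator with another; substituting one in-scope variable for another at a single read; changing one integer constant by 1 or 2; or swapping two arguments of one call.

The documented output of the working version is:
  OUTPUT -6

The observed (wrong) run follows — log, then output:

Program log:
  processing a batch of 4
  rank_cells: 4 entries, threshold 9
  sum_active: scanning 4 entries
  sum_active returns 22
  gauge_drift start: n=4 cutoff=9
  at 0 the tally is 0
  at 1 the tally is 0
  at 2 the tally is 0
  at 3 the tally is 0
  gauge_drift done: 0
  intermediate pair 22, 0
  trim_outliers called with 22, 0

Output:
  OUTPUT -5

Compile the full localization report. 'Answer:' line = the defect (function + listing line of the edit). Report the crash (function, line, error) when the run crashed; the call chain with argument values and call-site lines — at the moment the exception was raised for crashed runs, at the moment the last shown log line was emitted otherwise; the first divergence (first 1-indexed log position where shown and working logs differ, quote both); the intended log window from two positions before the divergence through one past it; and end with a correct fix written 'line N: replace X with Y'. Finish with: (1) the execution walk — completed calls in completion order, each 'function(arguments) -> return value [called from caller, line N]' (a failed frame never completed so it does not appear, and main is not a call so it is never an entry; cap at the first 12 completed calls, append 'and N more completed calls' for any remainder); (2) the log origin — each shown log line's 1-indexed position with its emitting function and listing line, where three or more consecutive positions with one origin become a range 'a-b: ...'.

Answer: the defect is in main at line 37.
Key observation: Nothing in the log betrays the bug — only the output does.
Call chain: main -> rank_cells([5, 6, 2, 9], 9) (called at line 36) -> trim_outliers(22, 0) (called at line 30).
First divergence: none (the log streams are identical).
Execution walk:
  sum_active([5, 6, 2, 9]) -> 22  [called from rank_cells, line 27]
  gauge_drift([5, 6, 2, 9], 9) -> 0  [called from rank_cells, line 28]
  trim_outliers(22, 0) -> -1  [called from rank_cells, line 30]
  rank_cells([5, 6, 2, 9], 9) -> -1  [called from main, line 36]
Log origins:
  1: logged in main at line 35
  2: logged in rank_cells at line 26
  3: logged in sum_active at line 2
  4: logged in sum_active at line 6
  5: logged in gauge_drift at line 10
  6-9: logged in gauge_drift at line 15
  10: logged in gauge_drift at line 16
  11: logged in rank_cells at line 29
  12: logged in trim_outliers at line 20
A correct fix: line 37: replace `*` with `-`.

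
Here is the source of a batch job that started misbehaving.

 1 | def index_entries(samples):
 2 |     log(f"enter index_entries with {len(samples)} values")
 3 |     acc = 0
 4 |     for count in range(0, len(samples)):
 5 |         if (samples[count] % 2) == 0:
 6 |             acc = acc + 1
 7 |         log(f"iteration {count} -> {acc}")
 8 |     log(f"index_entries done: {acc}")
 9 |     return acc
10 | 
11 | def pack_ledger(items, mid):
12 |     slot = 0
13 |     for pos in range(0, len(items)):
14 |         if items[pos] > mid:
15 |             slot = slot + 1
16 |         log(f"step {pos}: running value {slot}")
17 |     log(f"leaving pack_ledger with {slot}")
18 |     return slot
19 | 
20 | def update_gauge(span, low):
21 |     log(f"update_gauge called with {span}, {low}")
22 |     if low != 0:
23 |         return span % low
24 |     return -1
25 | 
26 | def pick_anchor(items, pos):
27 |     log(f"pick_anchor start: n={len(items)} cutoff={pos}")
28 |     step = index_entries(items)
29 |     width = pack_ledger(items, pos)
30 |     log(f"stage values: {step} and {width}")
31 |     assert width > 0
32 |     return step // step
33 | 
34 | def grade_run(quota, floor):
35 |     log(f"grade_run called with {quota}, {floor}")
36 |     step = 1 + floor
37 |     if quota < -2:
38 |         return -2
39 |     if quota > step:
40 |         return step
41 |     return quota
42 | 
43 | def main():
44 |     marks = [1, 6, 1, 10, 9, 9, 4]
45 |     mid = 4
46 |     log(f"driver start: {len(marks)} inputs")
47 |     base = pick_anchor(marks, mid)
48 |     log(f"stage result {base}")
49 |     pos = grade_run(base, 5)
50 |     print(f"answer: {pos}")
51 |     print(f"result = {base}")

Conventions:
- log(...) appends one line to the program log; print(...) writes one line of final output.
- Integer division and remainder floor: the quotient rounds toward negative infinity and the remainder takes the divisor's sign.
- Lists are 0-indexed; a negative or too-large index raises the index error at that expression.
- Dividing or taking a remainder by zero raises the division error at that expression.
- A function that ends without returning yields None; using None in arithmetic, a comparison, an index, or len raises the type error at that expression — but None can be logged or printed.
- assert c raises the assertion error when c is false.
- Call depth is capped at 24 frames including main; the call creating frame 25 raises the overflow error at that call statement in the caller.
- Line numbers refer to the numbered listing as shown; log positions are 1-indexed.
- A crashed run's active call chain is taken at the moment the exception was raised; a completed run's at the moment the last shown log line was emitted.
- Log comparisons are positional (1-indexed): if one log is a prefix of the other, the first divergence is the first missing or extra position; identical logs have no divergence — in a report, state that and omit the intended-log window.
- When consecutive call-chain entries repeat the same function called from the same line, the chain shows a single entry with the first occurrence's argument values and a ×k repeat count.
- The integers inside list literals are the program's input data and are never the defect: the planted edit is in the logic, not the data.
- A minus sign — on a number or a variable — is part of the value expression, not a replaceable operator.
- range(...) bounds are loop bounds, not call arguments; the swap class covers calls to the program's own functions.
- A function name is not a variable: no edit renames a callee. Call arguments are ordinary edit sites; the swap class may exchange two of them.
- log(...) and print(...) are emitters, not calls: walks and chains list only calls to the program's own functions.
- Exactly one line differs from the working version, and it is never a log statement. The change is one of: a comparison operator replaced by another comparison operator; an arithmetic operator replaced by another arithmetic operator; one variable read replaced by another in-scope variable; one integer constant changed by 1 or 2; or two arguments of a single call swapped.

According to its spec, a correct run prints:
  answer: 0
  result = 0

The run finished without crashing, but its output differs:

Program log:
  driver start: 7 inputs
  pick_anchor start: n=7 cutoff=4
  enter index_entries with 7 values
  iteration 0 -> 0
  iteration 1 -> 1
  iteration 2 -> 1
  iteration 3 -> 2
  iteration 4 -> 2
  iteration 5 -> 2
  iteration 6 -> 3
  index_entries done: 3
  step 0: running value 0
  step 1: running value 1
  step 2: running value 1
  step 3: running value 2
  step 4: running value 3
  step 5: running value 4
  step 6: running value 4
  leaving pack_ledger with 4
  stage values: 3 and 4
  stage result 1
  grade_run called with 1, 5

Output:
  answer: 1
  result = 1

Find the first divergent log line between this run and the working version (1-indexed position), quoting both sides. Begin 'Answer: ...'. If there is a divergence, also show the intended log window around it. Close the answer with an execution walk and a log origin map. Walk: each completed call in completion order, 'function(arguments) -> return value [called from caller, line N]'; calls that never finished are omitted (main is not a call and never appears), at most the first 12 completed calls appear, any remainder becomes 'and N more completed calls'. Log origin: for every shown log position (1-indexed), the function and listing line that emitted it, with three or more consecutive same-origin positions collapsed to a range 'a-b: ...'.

Answer: position 21 — shown 'stage result 1', intended 'stage result 0'.
Intended log window:
  19: leaving pack_ledger with 4
  20: stage values: 3 and 4
  21: stage result 0
  22: grade_run called with 0, 5
Execution walk:
  index_entries([1, 6, 1, 10, 9, 9, 4]) -> 3  [called from pick_anchor, line 28]
  pack_ledger([1, 6, 1, 10, 9, 9, 4], 4) -> 4  [called from pick_anchor, line 29]
  pick_anchor([1, 6, 1, 10, 9, 9, 4], 4) -> 1  [called from main, line 47]
  grade_run(1, 5) -> 1  [called from main, line 49]
Origin of each log line:
  1: emitted by main (line 46)
  2: emitted by pick_anchor (line 27)
  3: emitted by index_entries (line 2)
  4-10: emitted by index_entries (line 7)
  11: emitted by index_entries (line 8)
  12-18: emitted by pack_ledger (line 16)
  19: emitted by pack_ledger (line 17)
  20: emitted by pick_anchor (line 30)
  21: emitted by main (line 48)
  22: emitted by grade_run (line 35)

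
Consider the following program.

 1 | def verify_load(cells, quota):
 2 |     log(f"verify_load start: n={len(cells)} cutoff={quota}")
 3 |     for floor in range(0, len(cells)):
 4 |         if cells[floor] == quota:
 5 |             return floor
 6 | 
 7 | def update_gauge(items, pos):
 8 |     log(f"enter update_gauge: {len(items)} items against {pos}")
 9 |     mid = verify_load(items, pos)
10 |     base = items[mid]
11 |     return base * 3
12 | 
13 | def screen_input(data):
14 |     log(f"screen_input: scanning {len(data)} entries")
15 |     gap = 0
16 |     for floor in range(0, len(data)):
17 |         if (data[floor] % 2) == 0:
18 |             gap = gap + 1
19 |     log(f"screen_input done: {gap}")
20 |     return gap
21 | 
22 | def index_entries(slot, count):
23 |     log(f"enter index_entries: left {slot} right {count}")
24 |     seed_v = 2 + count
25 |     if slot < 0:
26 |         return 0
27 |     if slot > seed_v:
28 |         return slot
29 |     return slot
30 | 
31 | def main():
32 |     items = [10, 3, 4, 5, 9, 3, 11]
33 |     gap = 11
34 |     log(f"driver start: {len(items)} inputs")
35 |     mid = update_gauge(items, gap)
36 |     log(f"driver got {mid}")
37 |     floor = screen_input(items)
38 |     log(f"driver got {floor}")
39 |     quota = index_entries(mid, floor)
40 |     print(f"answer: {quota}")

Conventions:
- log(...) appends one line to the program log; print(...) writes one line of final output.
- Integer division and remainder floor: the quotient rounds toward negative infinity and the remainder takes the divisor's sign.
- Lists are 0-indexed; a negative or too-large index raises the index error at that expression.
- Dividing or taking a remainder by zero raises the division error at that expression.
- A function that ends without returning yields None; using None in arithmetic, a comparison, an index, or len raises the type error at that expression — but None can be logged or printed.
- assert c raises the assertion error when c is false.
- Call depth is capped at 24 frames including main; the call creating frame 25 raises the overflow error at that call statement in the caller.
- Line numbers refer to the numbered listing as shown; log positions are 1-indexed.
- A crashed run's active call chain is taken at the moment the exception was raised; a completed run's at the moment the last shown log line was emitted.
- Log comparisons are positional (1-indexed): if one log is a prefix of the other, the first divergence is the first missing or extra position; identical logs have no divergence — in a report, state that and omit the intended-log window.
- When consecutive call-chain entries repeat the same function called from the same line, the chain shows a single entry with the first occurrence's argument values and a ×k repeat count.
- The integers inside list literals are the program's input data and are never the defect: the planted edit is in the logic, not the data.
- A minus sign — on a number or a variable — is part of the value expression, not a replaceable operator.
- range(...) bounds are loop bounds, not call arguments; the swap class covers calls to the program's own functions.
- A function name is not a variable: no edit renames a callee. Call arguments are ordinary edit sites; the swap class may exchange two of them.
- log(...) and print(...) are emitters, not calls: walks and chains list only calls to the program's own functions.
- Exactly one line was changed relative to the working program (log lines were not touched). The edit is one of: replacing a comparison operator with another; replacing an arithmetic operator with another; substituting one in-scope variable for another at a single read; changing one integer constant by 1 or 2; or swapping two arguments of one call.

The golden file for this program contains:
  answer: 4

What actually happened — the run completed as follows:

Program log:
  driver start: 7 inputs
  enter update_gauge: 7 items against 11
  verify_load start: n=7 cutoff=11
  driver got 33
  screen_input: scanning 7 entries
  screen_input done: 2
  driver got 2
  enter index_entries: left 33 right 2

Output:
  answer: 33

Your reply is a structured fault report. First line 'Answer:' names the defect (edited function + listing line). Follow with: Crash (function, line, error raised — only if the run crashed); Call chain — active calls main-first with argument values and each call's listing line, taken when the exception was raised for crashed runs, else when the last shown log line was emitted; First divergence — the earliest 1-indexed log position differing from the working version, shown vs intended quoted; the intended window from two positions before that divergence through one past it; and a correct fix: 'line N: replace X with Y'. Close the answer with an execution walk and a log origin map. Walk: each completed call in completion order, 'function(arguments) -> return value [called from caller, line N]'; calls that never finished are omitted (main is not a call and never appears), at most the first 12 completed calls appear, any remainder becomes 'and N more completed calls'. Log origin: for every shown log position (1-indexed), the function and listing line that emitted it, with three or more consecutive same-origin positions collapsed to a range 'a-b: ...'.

Answer: the defect is in index_entries at line 28.
Key fact: No log line changed; the fault shows up purely in the output.
Call chain: main -> index_entries(33, 2) (called at line 39).
First divergence: none — the logs agree in full.
Execution walk:
  verify_load([10, 3, 4, 5, 9, 3, 11], 11) -> 6  [called from update_gauge, line 9]
  update_gauge([10, 3, 4, 5, 9, 3, 11], 11) -> 33  [called from main, line 35]
  screen_input([10, 3, 4, 5, 9, 3, 11]) -> 2  [called from main, line 37]
  index_entries(33, 2) -> 33  [called from main, line 39]
Log origin:
  1: from main, line 34
  2: from update_gauge, line 8
  3: from verify_load, line 2
  4: from main, line 36
  5: from screen_input, line 14
  6: from screen_input, line 19
  7: from main, line 38
  8: from index_entries, line 23
A correct fix: line 28: replace `slot` with `seed_v`.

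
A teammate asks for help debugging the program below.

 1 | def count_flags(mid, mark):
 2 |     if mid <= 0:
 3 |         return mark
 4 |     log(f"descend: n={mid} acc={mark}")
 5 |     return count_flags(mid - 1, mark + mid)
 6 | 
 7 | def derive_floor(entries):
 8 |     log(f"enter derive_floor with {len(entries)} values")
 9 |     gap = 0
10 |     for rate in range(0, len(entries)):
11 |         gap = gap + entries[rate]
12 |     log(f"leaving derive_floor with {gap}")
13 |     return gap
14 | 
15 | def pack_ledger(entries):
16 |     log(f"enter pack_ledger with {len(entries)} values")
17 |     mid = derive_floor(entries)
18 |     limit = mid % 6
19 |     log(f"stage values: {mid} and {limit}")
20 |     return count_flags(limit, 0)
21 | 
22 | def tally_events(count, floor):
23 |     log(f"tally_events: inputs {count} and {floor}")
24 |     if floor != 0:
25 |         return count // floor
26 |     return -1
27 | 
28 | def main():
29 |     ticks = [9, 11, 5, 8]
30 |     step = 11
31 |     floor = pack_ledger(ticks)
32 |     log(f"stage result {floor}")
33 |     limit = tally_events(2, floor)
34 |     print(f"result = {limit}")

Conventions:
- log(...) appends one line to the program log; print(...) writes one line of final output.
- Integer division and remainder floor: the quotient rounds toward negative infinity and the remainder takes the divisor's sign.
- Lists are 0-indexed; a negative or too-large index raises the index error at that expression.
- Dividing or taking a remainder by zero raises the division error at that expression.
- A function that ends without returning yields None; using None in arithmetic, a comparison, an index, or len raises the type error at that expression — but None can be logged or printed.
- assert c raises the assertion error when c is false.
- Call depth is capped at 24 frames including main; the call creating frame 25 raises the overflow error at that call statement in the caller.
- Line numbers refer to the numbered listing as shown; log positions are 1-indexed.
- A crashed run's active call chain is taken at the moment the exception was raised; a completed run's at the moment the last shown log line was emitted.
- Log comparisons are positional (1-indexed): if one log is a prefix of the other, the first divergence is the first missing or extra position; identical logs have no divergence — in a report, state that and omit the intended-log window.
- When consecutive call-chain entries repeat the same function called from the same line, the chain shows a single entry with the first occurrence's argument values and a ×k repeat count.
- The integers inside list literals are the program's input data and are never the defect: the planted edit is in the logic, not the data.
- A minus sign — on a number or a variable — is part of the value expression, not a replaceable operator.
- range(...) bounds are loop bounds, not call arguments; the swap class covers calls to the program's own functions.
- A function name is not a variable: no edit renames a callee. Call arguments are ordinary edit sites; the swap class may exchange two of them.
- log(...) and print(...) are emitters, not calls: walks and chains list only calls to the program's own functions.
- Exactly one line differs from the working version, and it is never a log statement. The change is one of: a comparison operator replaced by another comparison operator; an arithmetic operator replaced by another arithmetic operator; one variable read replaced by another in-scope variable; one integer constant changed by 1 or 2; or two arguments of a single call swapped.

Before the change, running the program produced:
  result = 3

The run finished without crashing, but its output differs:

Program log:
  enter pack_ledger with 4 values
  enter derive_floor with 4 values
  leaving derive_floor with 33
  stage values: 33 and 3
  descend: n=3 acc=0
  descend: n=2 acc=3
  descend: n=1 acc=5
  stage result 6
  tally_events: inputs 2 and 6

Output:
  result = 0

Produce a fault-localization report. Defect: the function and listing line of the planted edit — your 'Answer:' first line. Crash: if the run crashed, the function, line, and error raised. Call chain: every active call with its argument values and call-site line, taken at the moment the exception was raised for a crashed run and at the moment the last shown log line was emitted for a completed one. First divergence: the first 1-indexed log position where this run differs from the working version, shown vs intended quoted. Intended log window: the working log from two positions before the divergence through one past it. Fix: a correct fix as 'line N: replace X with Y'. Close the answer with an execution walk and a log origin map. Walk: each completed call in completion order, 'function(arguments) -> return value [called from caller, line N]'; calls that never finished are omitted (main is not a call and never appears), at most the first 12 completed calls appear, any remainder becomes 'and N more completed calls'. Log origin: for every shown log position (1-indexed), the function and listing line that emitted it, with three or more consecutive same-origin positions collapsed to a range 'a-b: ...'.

Answer: the defect is in main at line 33.
Key observation: The earliest visible damage is log position 9 — 'tally_events: inputs 2 and 6' rather than the intended 'tally_events: inputs 6 and 2'.
Call chain: main -> tally_events(2, 6) (called at line 33).
First divergence: at position 9 the run shows 'tally_events: inputs 2 and 6' where the working version logs 'tally_events: inputs 6 and 2'.
Intended log window:
  7: descend: n=1 acc=5
  8: stage result 6
  9: tally_events: inputs 6 and 2
Execution walk:
  derive_floor([9, 11, 5, 8]) -> 33  [called from pack_ledger, line 17]
  count_flags(0, 6) -> 6  [called from count_flags, line 5]
  count_flags(1, 5) -> 6  [called from count_flags, line 5]
  count_flags(2, 3) -> 6  [called from count_flags, line 5]
  count_flags(3, 0) -> 6  [called from pack_ledger, line 20]
  pack_ledger([9, 11, 5, 8]) -> 6  [called from main, line 31]
  tally_events(2, 6) -> 0  [called from main, line 33]
Log origin:
  1: logged in pack_ledger at line 16
  2: logged in derive_floor at line 8
  3: logged in derive_floor at line 12
  4: logged in pack_ledger at line 19
  5-7: logged in count_flags at line 4
  8: logged in main at line 32
  9: logged in tally_events at line 23
A correct fix: line 33: replace `tally_events(2, floor)` with `tally_events(floor, 2)`.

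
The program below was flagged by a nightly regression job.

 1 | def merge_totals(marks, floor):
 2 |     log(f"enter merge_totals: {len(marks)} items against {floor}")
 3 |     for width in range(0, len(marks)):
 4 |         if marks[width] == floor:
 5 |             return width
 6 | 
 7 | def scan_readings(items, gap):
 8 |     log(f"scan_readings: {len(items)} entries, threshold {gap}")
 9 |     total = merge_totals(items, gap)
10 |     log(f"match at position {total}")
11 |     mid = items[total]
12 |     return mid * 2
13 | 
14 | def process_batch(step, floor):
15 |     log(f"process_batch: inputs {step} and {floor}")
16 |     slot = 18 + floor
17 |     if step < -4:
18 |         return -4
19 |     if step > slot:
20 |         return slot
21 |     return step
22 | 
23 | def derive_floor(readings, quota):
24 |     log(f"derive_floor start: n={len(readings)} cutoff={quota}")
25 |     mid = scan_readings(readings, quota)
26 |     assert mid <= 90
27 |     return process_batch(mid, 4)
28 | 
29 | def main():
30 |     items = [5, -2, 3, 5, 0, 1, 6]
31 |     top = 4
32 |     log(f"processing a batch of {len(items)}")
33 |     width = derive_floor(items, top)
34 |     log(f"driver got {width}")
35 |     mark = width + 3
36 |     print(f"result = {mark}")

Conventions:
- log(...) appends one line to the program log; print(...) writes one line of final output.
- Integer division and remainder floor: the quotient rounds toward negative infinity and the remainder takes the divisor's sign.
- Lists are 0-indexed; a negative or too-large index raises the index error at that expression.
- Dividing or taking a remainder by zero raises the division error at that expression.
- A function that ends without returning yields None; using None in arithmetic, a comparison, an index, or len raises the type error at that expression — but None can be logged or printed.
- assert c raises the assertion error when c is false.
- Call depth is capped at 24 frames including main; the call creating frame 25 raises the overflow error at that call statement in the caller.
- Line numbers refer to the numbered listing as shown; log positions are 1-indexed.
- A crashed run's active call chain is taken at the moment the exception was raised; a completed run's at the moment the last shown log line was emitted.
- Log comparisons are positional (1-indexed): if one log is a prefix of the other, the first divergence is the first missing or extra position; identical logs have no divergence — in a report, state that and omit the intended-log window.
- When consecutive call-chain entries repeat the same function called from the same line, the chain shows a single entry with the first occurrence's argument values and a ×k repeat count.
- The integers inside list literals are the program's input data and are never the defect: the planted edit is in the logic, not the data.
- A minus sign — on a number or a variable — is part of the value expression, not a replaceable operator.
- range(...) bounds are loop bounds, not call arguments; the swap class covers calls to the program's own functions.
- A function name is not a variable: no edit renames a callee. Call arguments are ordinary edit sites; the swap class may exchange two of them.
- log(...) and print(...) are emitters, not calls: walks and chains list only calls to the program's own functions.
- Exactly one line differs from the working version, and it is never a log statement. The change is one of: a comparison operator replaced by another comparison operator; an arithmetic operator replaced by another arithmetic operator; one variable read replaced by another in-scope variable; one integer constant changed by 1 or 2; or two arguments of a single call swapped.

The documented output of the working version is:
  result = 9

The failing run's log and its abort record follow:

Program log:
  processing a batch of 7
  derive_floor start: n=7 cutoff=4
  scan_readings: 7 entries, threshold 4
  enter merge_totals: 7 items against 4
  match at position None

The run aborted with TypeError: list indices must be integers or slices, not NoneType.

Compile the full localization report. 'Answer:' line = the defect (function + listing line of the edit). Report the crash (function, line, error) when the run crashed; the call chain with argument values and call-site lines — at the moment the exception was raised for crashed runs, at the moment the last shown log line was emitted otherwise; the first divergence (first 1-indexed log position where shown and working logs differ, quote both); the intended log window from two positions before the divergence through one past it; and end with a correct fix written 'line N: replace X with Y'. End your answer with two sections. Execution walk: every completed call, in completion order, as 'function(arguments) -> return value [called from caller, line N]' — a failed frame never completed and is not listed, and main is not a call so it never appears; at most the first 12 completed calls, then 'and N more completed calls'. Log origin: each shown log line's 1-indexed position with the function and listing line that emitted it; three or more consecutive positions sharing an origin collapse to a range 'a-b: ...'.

Answer: the defect is in main at line 31.
Key observation: Everything matches until log position 2, which reads 'derive_floor start: n=7 cutoff=4' in place of 'derive_floor start: n=7 cutoff=3'.
Crash: scan_readings, line 11, TypeError.
Call chain: main -> derive_floor([5, -2, 3, 5, 0, 1, 6], 4) (called at line 33) -> scan_readings([5, -2, 3, 5, 0, 1, 6], 4) (called at line 25).
First divergence: position 2 — shown 'derive_floor start: n=7 cutoff=4', intended 'derive_floor start: n=7 cutoff=3'.
Intended log window:
  1: processing a batch of 7
  2: derive_floor start: n=7 cutoff=3
  3: scan_readings: 7 entries, threshold 3
Execution walk:
  merge_totals([5, -2, 3, 5, 0, 1, 6], 4) -> None  [called from scan_readings, line 9]
Origin of each log line:
  1: logged in main at line 32
  2: logged in derive_floor at line 24
  3: logged in scan_readings at line 8
  4: logged in merge_totals at line 2
  5: logged in scan_readings at line 10
A correct fix: line 31: replace `4` with `3`.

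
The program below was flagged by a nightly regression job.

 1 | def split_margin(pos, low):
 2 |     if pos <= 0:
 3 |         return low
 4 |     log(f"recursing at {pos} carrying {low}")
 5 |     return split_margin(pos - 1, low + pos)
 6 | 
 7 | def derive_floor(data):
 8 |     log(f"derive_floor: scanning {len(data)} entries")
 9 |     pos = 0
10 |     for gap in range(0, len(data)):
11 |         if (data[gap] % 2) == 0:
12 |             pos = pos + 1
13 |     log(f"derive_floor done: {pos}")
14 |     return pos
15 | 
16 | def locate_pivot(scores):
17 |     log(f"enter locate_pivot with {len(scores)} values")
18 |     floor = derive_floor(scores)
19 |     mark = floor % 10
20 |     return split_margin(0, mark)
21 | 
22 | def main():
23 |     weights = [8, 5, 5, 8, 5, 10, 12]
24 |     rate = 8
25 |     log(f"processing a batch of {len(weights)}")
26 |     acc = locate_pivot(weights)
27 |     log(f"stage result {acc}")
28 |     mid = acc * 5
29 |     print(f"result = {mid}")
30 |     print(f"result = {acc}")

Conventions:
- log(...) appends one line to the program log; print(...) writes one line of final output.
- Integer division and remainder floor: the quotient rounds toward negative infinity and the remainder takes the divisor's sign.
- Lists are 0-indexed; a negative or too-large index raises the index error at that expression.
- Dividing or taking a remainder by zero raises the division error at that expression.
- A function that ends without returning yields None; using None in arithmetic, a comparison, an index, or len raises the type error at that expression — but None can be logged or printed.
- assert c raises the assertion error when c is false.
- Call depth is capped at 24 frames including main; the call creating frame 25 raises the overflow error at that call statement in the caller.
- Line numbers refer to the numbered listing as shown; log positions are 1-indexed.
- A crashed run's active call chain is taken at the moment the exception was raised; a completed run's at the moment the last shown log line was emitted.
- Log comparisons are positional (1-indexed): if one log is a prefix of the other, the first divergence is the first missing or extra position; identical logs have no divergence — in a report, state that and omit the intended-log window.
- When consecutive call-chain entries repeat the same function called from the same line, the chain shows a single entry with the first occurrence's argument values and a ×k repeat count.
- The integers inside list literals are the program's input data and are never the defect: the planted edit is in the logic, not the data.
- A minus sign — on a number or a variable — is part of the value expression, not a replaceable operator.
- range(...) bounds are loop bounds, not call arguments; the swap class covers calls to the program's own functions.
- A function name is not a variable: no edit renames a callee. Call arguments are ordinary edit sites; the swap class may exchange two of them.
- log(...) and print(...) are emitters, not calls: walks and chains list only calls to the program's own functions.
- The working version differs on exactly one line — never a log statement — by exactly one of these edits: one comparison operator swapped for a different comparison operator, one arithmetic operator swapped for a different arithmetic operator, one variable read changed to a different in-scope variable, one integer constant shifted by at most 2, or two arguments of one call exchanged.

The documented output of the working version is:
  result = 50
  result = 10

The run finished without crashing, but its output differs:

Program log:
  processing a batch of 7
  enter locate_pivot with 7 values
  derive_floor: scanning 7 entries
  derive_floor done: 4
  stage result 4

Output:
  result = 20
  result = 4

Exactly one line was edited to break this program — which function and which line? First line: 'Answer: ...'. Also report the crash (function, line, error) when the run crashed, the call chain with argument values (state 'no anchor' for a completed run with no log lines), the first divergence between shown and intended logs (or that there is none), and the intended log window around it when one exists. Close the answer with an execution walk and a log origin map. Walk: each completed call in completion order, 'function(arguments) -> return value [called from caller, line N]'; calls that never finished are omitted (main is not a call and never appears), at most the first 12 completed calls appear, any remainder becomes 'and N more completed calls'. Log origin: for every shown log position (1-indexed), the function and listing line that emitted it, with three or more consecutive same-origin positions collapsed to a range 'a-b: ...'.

Answer: the defect is in locate_pivot at line 20.
The tell: Log line 5 is where behavior first shows: 'stage result 4' appears instead of 'recursing at 4 carrying 0'.
Call chain: main.
First divergence: at position 5 the run shows 'stage result 4' where the working version logs 'recursing at 4 carrying 0'.
Intended log window:
  3: derive_floor: scanning 7 entries
  4: derive_floor done: 4
  5: recursing at 4 carrying 0
  6: recursing at 3 carrying 4
Execution walk:
  derive_floor([8, 5, 5, 8, 5, 10, 12]) -> 4  [called from locate_pivot, line 18]
  split_margin(0, 4) -> 4  [called from locate_pivot, line 20]
  locate_pivot([8, 5, 5, 8, 5, 10, 12]) -> 4  [called from main, line 26]
Origin of each log line:
  1: logged in main at line 25
  2: logged in locate_pivot at line 17
  3: logged in derive_floor at line 8
  4: logged in derive_floor at line 13
  5: logged in main at line 27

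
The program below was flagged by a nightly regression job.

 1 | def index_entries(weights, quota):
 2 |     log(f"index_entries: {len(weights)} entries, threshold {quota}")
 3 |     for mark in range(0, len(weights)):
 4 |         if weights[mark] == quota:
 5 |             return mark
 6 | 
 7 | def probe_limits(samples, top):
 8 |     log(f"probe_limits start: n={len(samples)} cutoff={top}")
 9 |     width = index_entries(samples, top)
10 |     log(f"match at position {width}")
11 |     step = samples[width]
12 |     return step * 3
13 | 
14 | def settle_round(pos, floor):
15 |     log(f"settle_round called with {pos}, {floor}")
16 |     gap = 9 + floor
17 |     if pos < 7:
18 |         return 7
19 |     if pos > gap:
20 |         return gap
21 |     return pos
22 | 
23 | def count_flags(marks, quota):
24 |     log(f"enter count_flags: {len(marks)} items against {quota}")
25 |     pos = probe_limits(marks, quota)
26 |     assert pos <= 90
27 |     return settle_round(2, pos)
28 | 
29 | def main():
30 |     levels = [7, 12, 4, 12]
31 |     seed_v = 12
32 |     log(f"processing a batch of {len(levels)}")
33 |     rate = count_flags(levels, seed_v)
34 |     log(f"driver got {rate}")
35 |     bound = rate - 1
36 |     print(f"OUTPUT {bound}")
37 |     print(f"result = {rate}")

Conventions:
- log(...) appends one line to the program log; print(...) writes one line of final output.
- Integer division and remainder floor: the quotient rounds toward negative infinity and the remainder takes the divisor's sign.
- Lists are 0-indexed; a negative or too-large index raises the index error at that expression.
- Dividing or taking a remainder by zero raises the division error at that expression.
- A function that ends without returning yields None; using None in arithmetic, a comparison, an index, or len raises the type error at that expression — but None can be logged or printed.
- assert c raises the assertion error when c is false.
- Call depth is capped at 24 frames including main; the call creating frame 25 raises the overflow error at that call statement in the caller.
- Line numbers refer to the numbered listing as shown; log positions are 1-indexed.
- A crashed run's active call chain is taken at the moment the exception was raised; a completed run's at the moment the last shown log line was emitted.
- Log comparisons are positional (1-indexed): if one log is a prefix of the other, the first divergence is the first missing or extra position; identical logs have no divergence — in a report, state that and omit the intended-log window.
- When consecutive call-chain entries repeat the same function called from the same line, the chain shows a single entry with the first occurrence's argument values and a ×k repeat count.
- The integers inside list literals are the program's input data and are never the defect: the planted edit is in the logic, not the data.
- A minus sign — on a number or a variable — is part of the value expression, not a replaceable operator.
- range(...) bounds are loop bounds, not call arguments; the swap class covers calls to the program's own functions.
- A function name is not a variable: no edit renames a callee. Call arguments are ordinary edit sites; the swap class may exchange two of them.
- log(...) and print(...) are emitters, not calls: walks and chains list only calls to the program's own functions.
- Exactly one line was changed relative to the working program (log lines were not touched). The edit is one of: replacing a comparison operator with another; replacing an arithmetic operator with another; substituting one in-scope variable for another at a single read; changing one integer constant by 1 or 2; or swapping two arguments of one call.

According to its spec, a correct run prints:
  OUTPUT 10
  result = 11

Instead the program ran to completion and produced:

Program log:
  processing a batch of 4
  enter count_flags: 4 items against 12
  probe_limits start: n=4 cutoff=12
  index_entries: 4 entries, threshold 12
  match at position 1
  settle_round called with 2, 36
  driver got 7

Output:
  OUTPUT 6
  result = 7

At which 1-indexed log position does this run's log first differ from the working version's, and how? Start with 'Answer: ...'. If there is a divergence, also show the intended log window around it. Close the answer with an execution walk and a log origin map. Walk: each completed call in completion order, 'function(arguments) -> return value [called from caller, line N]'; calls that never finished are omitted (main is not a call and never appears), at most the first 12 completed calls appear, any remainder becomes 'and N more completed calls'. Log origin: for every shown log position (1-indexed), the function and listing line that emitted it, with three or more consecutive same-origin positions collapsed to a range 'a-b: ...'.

Answer: position 6 — shown 'settle_round called with 2, 36', intended 'settle_round called with 36, 2'.
Intended log window:
  4: index_entries: 4 entries, threshold 12
  5: match at position 1
  6: settle_round called with 36, 2
  7: driver got 11
Execution walk:
  index_entries([7, 12, 4, 12], 12) -> 1  [called from probe_limits, line 9]
  probe_limits([7, 12, 4, 12], 12) -> 36  [called from count_flags, line 25]
  settle_round(2, 36) -> 7  [called from count_flags, line 27]
  count_flags([7, 12, 4, 12], 12) -> 7  [called from main, line 33]
Log line origins:
  1: from main, line 32
  2: from count_flags, line 24
  3: from probe_limits, line 8
  4: from index_entries, line 2
  5: from probe_limits, line 10
  6: from settle_round, line 15
  7: from main, line 34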